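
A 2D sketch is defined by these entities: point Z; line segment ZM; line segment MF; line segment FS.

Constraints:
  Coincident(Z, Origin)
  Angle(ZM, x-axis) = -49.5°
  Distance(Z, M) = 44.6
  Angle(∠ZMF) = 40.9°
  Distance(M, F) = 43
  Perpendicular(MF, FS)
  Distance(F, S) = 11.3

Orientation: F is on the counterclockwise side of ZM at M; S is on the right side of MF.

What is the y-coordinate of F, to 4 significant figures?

9.085

Z is at the origin; ZM runs at -49.5° with length 44.6, so M = 44.6·(cos -49.5°, sin -49.5°) = (28.97, -33.91). ∠ZMF = 40.9°, so MF runs at -49.5° + (180° − 40.9°) = 89.60° from the x-axis; with |MF| = 43.0, F = M + 43.0·(cos 89.60°, sin 89.60°) = (29.27, 9.085). So F.y = 9.085.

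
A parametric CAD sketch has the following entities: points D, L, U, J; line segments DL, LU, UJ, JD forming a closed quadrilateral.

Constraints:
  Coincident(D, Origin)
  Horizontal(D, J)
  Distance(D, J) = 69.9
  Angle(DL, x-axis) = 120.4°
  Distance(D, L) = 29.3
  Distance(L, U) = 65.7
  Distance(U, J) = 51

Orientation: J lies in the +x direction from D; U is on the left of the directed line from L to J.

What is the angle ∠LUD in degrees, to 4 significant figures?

25.69°

Checks: |LU| = 65.70 ✓; |UJ| = 51.00 ✓.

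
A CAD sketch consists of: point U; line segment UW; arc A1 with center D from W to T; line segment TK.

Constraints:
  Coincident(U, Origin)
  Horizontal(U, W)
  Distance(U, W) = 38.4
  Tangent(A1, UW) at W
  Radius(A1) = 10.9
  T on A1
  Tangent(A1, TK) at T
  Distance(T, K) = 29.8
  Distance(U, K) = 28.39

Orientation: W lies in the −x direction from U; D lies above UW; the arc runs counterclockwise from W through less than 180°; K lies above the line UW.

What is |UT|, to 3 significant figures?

30.4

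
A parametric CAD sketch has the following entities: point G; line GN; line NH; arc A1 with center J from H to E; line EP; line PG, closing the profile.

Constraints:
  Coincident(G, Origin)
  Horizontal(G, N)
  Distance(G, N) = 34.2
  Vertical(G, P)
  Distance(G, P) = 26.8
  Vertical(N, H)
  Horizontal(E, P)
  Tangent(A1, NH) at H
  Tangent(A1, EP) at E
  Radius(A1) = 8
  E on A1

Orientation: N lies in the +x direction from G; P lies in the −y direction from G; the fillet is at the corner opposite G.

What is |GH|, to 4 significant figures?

39.03

The virtual corner opposite G is at (34.20, -26.80). Since A1 is tangent to NH there, JH ⟂ NH and tangency of A1 to EP means the radius JE is perpendicular to EP, with radius 8.0, so the center J sits 8.0 in from both sides at J = (26.20, -18.80). That places the tangent points at H = (34.20, -18.80) on NH and E = (26.20, -26.80) on EP. Then |GH| = |H − G| = 39.03.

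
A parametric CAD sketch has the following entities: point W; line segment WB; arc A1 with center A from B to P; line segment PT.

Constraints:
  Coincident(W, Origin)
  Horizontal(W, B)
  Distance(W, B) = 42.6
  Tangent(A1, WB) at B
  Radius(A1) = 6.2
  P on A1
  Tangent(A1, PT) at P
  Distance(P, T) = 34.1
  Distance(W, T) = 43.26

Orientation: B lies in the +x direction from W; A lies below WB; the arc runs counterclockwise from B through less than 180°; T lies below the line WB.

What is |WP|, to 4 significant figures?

37.04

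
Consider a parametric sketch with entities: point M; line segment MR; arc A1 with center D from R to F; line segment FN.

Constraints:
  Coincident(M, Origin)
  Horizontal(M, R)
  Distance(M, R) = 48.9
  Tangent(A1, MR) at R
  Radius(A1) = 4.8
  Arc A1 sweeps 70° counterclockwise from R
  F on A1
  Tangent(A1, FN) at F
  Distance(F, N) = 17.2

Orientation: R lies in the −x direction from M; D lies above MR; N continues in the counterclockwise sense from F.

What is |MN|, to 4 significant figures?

43.08

On A1, R sits at bearing -90° from D; a 70° counterclockwise sweep puts F at bearing -20°, so F = D + 4.8·(cos -20°, sin -20°) = (-44.39, 3.158). A1 meets FN tangentially, so DF is at right angles to FN, so FN runs along (−sin -20°, cos -20°); with |FN| = 17.2, N = (-38.51, 19.32). Then |MN| = |N − M| = 43.08.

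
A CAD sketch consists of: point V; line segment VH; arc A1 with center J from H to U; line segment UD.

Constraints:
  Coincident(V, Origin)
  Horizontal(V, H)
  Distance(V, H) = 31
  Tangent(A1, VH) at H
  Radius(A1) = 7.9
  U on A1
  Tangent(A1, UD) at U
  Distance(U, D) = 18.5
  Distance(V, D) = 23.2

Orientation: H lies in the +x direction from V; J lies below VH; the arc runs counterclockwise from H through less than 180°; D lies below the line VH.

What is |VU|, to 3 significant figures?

24.8

Checks: |VH| = 31.00 ✓; |JU| = 7.900 ✓; ∠(JU, UD) = 90.00° ✓; |UD| = 18.50 ✓; |VD| = 23.20 ✓.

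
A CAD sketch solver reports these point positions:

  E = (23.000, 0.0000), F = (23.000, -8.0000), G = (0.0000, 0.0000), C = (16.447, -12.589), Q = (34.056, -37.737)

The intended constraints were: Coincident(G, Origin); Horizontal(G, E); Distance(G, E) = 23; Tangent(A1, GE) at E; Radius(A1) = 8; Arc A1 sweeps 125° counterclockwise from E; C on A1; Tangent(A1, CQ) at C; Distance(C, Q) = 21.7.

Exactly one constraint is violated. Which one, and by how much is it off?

Distance(C, Q) = 21.7 — off by 9.00.

G = (0.00, 0.00) ✓; G.y = 0.00, E.y = 0.00 ✓; |GE| = 23.00 ✓; ∠(FE, EG) = 90.00° ✓; |FE| = 8.000 ✓; bearing(F→C) − bearing(F→E) = 125.0° ✓; |FC| = 8.000 ✓; ∠(FC, CQ) = 90.00° ✓; |CQ| = 30.70 ✗.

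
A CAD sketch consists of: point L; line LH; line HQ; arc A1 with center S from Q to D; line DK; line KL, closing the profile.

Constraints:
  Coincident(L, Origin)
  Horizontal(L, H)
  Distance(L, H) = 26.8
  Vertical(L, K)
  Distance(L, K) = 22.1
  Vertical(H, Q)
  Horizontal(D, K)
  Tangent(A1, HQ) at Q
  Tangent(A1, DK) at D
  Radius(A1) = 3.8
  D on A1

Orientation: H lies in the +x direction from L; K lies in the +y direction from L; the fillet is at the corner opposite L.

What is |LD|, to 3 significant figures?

31.9

The virtual corner opposite L is at (26.8, 22.1). A1 meets HQ tangentially, so SQ is at right angles to HQ and A1 meets DK tangentially, so SD is at right angles to DK, with radius 3.8, so the center S sits 3.8 in from both sides at S = (23.0, 18.3). That places the tangent points at Q = (26.8, 18.3) on HQ and D = (23.0, 22.1) on DK. Then |LD| = |D − L| = 31.9.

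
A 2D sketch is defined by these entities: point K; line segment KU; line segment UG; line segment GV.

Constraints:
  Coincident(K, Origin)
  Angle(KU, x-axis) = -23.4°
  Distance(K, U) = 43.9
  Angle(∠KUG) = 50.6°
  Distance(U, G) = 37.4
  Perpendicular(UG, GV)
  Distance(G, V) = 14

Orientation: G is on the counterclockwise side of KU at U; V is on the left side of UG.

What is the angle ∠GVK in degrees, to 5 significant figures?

154.42°

∠KUG = 50.6°, so UG runs at -23.4° + (180° − 50.6°) = 106.00° from the x-axis; with |UG| = 37.4, G = U + 37.4·(cos 106.00°, sin 106.00°) = (29.981, 18.516). The perpendicularity gives GV at right angles to UG; with |GV| = 14.0 on the left of UG, V = G + 14.0·(-0.96126, -0.27564) = (16.523, 14.657). Then cos ∠GVK = VG·VK / (|VG||VK|), giving 154.42°.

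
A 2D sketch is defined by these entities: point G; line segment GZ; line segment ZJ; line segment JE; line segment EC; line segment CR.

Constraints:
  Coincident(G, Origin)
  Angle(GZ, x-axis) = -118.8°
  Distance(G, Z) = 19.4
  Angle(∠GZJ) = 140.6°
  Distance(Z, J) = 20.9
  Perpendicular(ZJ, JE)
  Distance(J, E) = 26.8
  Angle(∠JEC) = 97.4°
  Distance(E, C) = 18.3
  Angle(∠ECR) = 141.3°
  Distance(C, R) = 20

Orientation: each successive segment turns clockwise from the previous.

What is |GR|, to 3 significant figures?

6.49

G is at the origin; GZ runs at -118.8° with length 19.4, so Z = (-9.35, -17.0). ∠GZJ = 140.6° gives ZJ at -158° from the x-axis; with |ZJ| = 20.9, J = (-28.8, -24.8). ZJ ⟂ JE, so JE runs at 112°; with |JE| = 26.8, E = (-38.7, 0.121). ∠JEC = 97.4° gives EC at 29.2° from the x-axis; with |EC| = 18.3, C = (-22.7, 9.05). ∠ECR = 141.3° gives CR at -9.50° from the x-axis; with |CR| = 20.0, R = (-3.00, 5.75). Then |GR| = |R − G| = 6.49.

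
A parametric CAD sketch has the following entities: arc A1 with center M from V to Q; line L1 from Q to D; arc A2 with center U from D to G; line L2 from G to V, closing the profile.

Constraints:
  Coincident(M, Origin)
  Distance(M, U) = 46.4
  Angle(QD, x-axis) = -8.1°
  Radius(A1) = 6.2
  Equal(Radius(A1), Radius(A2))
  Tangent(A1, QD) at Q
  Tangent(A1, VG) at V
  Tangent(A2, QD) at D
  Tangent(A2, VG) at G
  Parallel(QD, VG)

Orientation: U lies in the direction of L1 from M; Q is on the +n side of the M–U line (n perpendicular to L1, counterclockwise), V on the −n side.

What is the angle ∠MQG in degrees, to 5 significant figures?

75.038°

The slot axis is L1's direction at -8.1°, so u = (cos -8.1°, sin -8.1°) = (0.99002, -0.14090) and n = (−sin -8.1°, cos -8.1°) = (0.14090, 0.99002). M is at the origin and U lies 46.4 along u from M, so U = 46.4·u = (45.937, -6.5378). Tangency of A1 to both parallel lines with radius 6.2 puts Q and V at M ± 6.2·n: Q = (0.87359, 6.1381), V = (-0.87359, -6.1381). Equal radii place D and G the same way about U: D = U + 6.2·n = (46.811, -0.39967), G = U − 6.2·n = (45.064, -12.676). Then cos ∠MQG = QM·QG / (|QM||QG|), giving 75.038°.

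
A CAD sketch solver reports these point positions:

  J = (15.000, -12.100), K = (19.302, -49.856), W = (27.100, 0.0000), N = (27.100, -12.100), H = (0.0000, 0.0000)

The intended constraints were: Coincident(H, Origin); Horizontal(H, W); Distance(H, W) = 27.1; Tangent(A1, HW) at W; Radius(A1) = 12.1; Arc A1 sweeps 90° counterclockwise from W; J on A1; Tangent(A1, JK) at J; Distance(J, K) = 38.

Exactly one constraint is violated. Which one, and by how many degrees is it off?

Tangent(A1, JK) at J — off by 6.50°.

H = (0.00, 0.00) ✓; H.y = 0.00, W.y = 0.00 ✓; |HW| = 27.10 ✓; ∠(NW, WH) = 90.00° ✓; |NW| = 12.10 ✓; bearing(N→J) − bearing(N→W) = 90.00° ✓; |NJ| = 12.10 ✓; ∠(NJ, JK) = 83.50° ✗; |JK| = 38.00 ✓.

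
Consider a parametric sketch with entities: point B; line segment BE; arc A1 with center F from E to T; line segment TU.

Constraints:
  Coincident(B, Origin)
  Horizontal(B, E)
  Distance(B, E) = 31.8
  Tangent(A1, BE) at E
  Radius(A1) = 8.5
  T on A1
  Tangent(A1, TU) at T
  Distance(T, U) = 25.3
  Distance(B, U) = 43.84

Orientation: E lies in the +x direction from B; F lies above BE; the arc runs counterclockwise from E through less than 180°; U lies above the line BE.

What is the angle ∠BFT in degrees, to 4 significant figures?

165.5°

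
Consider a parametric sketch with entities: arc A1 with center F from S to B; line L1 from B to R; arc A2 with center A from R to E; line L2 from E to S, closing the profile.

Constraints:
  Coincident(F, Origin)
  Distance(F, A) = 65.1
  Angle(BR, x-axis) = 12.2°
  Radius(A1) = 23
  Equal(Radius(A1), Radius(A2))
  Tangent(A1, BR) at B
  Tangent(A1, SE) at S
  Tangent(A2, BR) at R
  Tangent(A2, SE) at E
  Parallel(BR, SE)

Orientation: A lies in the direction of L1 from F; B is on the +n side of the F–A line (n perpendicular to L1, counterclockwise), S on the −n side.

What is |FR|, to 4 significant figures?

69.04

The slot axis is L1's direction at 12.2°, so u = (cos 12.2°, sin 12.2°) = (0.9774, 0.2113) and n = (−sin 12.2°, cos 12.2°) = (-0.2113, 0.9774). F is at the origin and A lies 65.1 along u from F, so A = 65.1·u = (63.63, 13.76). Tangency of A1 to both parallel lines with radius 23.0 puts B and S at F ± 23.0·n: B = (-4.860, 22.48), S = (4.860, -22.48). Equal radii place R and E the same way about A: R = A + 23.0·n = (58.77, 36.24), E = A − 23.0·n = (68.49, -8.723). Then |FR| = |R − F| = 69.04.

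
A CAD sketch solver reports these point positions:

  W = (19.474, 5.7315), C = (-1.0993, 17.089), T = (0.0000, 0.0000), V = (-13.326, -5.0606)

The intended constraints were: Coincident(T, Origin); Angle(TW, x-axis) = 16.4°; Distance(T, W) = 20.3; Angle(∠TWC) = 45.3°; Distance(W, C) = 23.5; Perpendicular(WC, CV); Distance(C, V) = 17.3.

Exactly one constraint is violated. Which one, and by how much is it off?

Distance(C, V) = 17.3 — off by 8.00.

T = (0.00, 0.00) ✓; TW at 16.40° ✓; |TW| = 20.30 ✓; ∠TWC = 45.30° ✓; |WC| = 23.50 ✓; ∠(WC, CV) = 90.00° ✓; |CV| = 25.30 ✗.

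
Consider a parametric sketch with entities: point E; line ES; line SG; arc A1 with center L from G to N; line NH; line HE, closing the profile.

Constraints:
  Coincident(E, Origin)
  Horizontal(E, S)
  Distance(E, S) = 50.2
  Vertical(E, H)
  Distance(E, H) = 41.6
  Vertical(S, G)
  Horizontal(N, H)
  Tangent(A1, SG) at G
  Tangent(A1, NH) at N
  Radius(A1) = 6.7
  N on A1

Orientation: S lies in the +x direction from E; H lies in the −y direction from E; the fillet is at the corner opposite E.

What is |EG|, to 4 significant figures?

61.14

E is at the origin; E and S share the same y with |ES| = 50.2 and S on the +x side, so S = (50.20, 0.000). EH is vertical with |EH| = 41.6 and H on the −y side, so H = (0.000, -41.60). The virtual corner opposite E is at (50.20, -41.60). Tangency of A1 to SG means the radius LG is perpendicular to SG and since A1 is tangent to NH there, LN ⟂ NH, with radius 6.7, so the center L sits 6.7 in from both sides at L = (43.50, -34.90). That places the tangent points at G = (50.20, -34.90) on SG and N = (43.50, -41.60) on NH. Then |EG| = |G − E| = 61.14.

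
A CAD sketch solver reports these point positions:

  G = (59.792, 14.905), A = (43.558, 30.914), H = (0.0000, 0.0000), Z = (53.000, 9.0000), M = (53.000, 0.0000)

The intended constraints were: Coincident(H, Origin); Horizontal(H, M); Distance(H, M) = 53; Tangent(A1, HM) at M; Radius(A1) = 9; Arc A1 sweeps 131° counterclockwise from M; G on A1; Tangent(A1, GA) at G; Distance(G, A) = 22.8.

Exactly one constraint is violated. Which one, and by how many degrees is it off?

Tangent(A1, GA) at G — off by 4.40°.

H = (0.00, 0.00) ✓; H.y = 0.00, M.y = 0.00 ✓; |HM| = 53.00 ✓; ∠(ZM, MH) = 90.00° ✓; |ZM| = 9.000 ✓; bearing(Z→G) − bearing(Z→M) = 131.0° ✓; |ZG| = 9.000 ✓; ∠(ZG, GA) = 85.60° ✗; |GA| = 22.80 ✓.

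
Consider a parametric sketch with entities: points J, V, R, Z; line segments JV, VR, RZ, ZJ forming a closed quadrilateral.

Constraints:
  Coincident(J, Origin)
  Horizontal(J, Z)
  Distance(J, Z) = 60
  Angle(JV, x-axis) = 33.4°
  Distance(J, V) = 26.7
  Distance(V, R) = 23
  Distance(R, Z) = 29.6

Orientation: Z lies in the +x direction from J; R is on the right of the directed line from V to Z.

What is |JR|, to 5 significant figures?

31.809

Checks: |VR| = 23.00 ✓; |RZ| = 29.60 ✓.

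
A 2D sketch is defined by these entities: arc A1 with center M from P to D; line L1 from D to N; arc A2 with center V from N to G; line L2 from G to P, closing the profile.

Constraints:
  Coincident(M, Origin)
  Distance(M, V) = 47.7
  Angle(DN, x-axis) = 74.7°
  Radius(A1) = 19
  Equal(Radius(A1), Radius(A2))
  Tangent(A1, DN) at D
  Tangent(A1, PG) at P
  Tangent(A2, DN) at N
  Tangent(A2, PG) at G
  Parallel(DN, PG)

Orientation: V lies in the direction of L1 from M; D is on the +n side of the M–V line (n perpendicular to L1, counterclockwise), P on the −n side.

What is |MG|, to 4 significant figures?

51.34

The slot axis is L1's direction at 74.7°, so u = (cos 74.7°, sin 74.7°) = (0.2639, 0.9646) and n = (−sin 74.7°, cos 74.7°) = (-0.9646, 0.2639). M is at the origin and V lies 47.7 along u from M, so V = 47.7·u = (12.59, 46.01). Tangency of A1 to both parallel lines with radius 19.0 puts D and P at M ± 19.0·n: D = (-18.33, 5.014), P = (18.33, -5.014). Equal radii place N and G the same way about V: N = V + 19.0·n = (-5.740, 51.02), G = V − 19.0·n = (30.91, 41.00). Then |MG| = |G − M| = 51.34.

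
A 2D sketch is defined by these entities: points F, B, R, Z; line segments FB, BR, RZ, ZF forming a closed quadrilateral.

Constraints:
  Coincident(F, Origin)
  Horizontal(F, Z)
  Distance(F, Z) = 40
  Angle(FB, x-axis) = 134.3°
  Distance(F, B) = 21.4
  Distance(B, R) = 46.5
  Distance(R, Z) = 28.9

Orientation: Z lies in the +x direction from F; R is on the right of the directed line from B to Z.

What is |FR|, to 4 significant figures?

25.10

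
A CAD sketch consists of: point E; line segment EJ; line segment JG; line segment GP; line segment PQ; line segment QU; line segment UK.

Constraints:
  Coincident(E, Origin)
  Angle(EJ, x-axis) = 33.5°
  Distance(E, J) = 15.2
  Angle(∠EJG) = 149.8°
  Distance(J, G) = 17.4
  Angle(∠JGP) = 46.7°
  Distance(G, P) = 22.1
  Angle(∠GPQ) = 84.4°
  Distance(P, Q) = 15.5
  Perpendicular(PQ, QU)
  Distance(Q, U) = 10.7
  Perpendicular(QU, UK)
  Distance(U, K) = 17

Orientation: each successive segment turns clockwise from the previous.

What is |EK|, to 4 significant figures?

24.56

E is at the origin; EJ runs at 33.5° with length 15.2, so J = (12.68, 8.389). ∠EJG = 149.8° gives JG at 3.300° from the x-axis; with |JG| = 17.4, G = (30.05, 9.391). ∠JGP = 46.7° gives GP at -130.0° from the x-axis; with |GP| = 22.1, P = (15.84, -7.539). ∠GPQ = 84.4° gives PQ at 134.4° from the x-axis; with |PQ| = 15.5, Q = (4.996, 3.536). The perpendicularity gives QU at right angles to PQ, so QU runs at 44.40°; with |QU| = 10.7, U = (12.64, 11.02). The perpendicularity gives UK at right angles to QU, so UK runs at -45.60°; with |UK| = 17.0, K = (24.53, -1.124). Then |EK| = |K − E| = 24.56.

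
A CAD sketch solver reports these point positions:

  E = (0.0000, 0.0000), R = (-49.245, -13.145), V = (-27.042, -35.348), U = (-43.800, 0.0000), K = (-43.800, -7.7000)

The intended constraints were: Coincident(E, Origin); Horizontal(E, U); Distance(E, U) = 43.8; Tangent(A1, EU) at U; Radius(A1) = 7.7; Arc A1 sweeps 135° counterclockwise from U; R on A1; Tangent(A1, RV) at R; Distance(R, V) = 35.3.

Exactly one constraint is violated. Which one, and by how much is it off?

Distance(R, V) = 35.3 — off by 3.90.

E = (0.00, 0.00) ✓; E.y = 0.00, U.y = 0.00 ✓; |EU| = 43.80 ✓; ∠(KU, UE) = 90.00° ✓; |KU| = 7.700 ✓; bearing(K→R) − bearing(K→U) = 135.0° ✓; |KR| = 7.700 ✓; ∠(KR, RV) = 90.00° ✓; |RV| = 31.40 ✗.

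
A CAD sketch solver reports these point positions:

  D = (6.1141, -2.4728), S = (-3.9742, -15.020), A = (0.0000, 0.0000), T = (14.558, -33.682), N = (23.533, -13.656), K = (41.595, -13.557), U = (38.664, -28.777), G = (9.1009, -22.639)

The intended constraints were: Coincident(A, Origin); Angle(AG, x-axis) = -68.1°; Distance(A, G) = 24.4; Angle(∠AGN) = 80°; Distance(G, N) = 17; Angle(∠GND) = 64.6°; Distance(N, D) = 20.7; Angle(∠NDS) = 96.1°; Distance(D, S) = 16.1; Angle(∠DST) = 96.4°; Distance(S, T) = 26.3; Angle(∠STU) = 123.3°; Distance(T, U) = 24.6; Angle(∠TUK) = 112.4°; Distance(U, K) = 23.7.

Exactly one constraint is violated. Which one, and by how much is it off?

Distance(U, K) = 23.7 — off by 8.20.

A = (0.00, 0.00) ✓; AG at -68.10° ✓; |AG| = 24.40 ✓; ∠AGN = 80.00° ✓; |GN| = 17.00 ✓; ∠GND = 64.60° ✓; |ND| = 20.70 ✓; ∠NDS = 96.10° ✓; |DS| = 16.10 ✓; ∠DST = 96.40° ✓; |ST| = 26.30 ✓; ∠STU = 123.3° ✓; |TU| = 24.60 ✓; ∠TUK = 112.4° ✓; |UK| = 15.50 ✗.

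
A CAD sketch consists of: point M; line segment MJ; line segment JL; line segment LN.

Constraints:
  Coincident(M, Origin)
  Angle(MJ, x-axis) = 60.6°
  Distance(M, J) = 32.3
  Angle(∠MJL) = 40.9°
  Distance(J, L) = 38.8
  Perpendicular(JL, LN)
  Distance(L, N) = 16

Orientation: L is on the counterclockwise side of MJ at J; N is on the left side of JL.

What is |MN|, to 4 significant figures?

15.28

M is at the origin; MJ runs at 60.6° with length 32.3, so J = 32.3·(cos 60.6°, sin 60.6°) = (15.86, 28.14). ∠MJL = 40.9°, so JL runs at 60.6° + (180° − 40.9°) = 199.7° from the x-axis; with |JL| = 38.8, L = J + 38.8·(cos 199.7°, sin 199.7°) = (-20.67, 15.06). JL is perpendicular to LN; with |LN| = 16.0 on the left of JL, N = L + 16.0·(0.3371, -0.9415) = (-15.28, -0.002619). Then |MN| = |N − M| = 15.28.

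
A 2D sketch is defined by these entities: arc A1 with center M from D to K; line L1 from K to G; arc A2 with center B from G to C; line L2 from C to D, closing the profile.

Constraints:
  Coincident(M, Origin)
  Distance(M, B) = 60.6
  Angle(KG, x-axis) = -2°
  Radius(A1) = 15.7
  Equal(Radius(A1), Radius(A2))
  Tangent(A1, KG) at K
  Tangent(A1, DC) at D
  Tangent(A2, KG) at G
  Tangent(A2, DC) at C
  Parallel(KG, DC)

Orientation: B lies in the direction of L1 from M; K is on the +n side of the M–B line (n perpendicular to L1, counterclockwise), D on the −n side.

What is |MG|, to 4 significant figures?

62.60

Tangency of A1 to both parallel lines with radius 15.7 puts K and D at M ± 15.7·n: K = (0.5479, 15.69), D = (-0.5479, -15.69). Equal radii place G and C the same way about B: G = B + 15.7·n = (61.11, 13.58), C = B − 15.7·n = (60.02, -17.81). Then |MG| = |G − M| = 62.60.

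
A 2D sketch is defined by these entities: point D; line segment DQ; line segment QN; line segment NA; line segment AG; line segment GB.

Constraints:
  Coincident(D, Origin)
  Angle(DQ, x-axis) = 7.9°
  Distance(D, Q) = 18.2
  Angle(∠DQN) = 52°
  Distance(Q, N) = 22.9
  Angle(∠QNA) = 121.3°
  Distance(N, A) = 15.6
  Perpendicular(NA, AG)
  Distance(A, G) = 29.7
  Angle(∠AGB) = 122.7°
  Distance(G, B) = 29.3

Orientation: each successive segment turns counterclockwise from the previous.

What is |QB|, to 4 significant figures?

26.12

D is at the origin; DQ runs at 7.9° with length 18.2, so Q = (18.03, 2.501). ∠DQN = 52.0° gives QN at 135.9° from the x-axis; with |QN| = 22.9, N = (1.582, 18.44). ∠QNA = 121.3° gives NA at -165.4° from the x-axis; with |NA| = 15.6, A = (-13.51, 14.51). The perpendicularity gives AG at right angles to NA, so AG runs at -75.40°; with |AG| = 29.7, G = (-6.028, -14.24). ∠AGB = 122.7° gives GB at -18.10° from the x-axis; with |GB| = 29.3, B = (21.82, -23.34). Then |QB| = |B − Q| = 26.12.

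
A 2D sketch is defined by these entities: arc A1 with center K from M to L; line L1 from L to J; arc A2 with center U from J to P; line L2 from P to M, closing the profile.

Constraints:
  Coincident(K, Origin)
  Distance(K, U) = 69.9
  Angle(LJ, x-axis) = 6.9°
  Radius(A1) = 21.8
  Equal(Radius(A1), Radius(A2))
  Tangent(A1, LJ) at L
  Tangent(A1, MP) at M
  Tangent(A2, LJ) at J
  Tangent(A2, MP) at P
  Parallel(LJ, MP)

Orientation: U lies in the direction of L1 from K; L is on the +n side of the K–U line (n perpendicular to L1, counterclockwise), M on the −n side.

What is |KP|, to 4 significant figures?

73.22

Tangency of A1 to both parallel lines with radius 21.8 puts L and M at K ± 21.8·n: L = (-2.619, 21.64), M = (2.619, -21.64). Equal radii place J and P the same way about U: J = U + 21.8·n = (66.77, 30.04), P = U − 21.8·n = (72.01, -13.24). Then |KP| = |P − K| = 73.22.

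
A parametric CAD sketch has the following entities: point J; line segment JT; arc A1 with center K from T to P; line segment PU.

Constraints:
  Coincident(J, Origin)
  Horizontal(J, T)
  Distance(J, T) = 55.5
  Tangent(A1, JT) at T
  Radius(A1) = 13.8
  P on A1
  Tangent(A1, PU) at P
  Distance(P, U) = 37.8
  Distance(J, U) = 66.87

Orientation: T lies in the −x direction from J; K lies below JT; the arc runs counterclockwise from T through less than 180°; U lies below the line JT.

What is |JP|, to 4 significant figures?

69.92

Checks: |KP| = 13.80 ✓; ∠(KP, PU) = 90.00° ✓; |PU| = 37.80 ✓; |JU| = 66.87 ✓.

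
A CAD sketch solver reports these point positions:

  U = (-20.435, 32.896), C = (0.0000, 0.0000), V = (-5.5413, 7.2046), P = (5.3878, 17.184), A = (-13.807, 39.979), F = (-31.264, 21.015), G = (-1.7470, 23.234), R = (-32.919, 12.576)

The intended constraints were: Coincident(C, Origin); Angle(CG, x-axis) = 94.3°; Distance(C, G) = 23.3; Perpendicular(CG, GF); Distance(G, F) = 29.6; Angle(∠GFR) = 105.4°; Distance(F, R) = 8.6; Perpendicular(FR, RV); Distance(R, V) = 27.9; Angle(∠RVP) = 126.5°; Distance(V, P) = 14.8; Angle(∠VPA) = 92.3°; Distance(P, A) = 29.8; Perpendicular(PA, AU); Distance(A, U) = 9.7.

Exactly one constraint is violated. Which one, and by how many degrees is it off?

Perpendicular(PA, AU) — off by 6.80°.

C = (0.00, 0.00) ✓; CG at 94.30° ✓; |CG| = 23.30 ✓; ∠(CG, GF) = 90.00° ✓; |GF| = 29.60 ✓; ∠GFR = 105.4° ✓; |FR| = 8.600 ✓; ∠(FR, RV) = 90.00° ✓; |RV| = 27.90 ✓; ∠RVP = 126.5° ✓; |VP| = 14.80 ✓; ∠VPA = 92.30° ✓; |PA| = 29.80 ✓; ∠(PA, AU) = 96.80° ✗; |AU| = 9.700 ✓.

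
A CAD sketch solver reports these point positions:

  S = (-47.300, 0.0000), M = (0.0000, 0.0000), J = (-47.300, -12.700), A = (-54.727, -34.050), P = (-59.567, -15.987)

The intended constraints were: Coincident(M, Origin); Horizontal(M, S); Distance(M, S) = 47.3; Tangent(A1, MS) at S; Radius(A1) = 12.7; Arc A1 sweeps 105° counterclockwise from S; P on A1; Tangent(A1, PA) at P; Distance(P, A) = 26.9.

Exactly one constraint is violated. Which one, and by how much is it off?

Distance(P, A) = 26.9 — off by 8.20.

M = (0.00, 0.00) ✓; M.y = 0.00, S.y = 0.00 ✓; |MS| = 47.30 ✓; ∠(JS, SM) = 90.00° ✓; |JS| = 12.70 ✓; bearing(J→P) − bearing(J→S) = 105.0° ✓; |JP| = 12.70 ✓; ∠(JP, PA) = 90.00° ✓; |PA| = 18.70 ✗.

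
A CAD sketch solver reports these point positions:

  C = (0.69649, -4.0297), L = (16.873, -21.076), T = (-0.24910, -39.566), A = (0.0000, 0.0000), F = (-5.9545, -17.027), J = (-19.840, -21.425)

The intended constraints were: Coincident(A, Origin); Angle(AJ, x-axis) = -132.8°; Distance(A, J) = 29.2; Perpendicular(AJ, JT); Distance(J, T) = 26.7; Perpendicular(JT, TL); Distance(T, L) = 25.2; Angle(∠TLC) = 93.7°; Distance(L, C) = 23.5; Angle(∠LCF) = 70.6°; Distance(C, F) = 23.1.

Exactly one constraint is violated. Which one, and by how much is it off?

Distance(C, F) = 23.1 — off by 8.50.

A = (0.00, 0.00) ✓; AJ at -132.8° ✓; |AJ| = 29.20 ✓; ∠(AJ, JT) = 90.00° ✓; |JT| = 26.70 ✓; ∠(JT, TL) = 90.00° ✓; |TL| = 25.20 ✓; ∠TLC = 93.70° ✓; |LC| = 23.50 ✓; ∠LCF = 70.60° ✓; |CF| = 14.60 ✗.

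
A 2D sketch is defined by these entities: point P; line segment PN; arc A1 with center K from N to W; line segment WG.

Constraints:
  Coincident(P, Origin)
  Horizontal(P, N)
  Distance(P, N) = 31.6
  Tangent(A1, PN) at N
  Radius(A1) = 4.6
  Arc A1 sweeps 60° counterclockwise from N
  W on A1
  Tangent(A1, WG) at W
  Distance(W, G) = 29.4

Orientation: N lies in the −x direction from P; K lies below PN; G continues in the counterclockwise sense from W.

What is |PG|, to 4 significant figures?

57.44

P is at the origin; PN is horizontal with |PN| = 31.6 and N on the −x side, so N = (-31.60, 0.000). Tangency of A1 to PN means the radius KN is perpendicular to PN, so K = N + (0, -4.6) = (-31.60, -4.600). On A1, N sits at bearing 90° from K; a 60° counterclockwise sweep puts W at bearing 150°, so W = K + 4.6·(cos 150°, sin 150°) = (-35.58, -2.300). Tangency of A1 to WG means the radius KW is perpendicular to WG, so WG runs along (−sin 150°, cos 150°); with |WG| = 29.4, G = (-50.28, -27.76). Then |PG| = |G − P| = 57.44.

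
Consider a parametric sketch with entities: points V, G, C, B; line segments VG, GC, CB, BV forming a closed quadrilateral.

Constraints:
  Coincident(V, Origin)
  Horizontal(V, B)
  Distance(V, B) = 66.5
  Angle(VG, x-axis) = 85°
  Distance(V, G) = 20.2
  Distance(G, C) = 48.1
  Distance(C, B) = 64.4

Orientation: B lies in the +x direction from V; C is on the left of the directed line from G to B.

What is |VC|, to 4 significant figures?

65.32

V is at the origin; V and B share the same y with |VB| = 66.5 and B in +x, so B = (66.5, 0). VG runs at 85.0° with |VG| = 20.2, so G = (1.761, 20.12). C is determined by |GC| = 48.1 and |CB| = 64.4 together: it lies at the intersection of circle(G, 48.1) and circle(B, 64.4). With |GB| = 67.79, the foot of the radical line on GB is 20.37 from G and the perpendicular offset is √(48.1² − 20.37²) = 43.57. Taking the left-of-GB solution: C = (34.15, 55.68).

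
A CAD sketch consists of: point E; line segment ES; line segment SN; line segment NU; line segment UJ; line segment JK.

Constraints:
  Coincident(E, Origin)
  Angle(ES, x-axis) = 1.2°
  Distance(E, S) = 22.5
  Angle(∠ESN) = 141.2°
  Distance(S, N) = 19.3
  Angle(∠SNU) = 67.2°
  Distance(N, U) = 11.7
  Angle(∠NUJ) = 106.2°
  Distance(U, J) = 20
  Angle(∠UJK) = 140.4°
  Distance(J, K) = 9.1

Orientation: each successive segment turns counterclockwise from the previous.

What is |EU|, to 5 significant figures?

32.471

E is at the origin; ES runs at 1.2° with length 22.5, so S = (22.495, 0.47120). ∠ESN = 141.2° gives SN at 40.000° from the x-axis; with |SN| = 19.3, N = (37.280, 12.877). ∠SNU = 67.2° gives NU at 152.80° from the x-axis; with |NU| = 11.7, U = (26.874, 18.225). Then |EU| = |U − E| = 32.471.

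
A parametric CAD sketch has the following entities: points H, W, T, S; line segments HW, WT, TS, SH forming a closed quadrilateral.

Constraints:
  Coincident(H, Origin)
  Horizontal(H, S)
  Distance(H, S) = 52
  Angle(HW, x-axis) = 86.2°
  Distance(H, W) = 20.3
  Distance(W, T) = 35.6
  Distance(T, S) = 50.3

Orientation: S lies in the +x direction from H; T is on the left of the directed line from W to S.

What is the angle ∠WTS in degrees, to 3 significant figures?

76.7°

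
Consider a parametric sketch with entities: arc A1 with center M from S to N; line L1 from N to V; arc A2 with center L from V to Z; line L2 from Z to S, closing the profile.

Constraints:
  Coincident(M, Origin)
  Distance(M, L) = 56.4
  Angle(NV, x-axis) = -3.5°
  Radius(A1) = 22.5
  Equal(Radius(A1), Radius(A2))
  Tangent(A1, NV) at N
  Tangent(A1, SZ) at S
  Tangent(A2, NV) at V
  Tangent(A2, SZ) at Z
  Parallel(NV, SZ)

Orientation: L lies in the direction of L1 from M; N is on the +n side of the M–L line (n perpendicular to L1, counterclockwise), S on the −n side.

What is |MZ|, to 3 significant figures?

60.7

The slot axis is L1's direction at -3.5°, so u = (cos -3.5°, sin -3.5°) = (0.998, -0.0610) and n = (−sin -3.5°, cos -3.5°) = (0.0610, 0.998). M is at the origin and L lies 56.4 along u from M, so L = 56.4·u = (56.3, -3.44). Tangency of A1 to both parallel lines with radius 22.5 puts N and S at M ± 22.5·n: N = (1.37, 22.5), S = (-1.37, -22.5). Equal radii place V and Z the same way about L: V = L + 22.5·n = (57.7, 19.0), Z = L − 22.5·n = (54.9, -25.9). Then |MZ| = |Z − M| = 60.7.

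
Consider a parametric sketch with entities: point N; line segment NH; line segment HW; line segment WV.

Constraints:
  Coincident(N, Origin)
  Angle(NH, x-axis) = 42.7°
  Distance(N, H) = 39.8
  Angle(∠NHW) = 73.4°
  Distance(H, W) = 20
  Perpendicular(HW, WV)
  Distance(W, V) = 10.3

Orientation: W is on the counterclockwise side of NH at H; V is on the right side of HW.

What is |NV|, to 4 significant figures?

49.20

∠NHW = 73.4°, so HW runs at 42.7° + (180° − 73.4°) = 149.3° from the x-axis; with |HW| = 20.0, W = H + 20.0·(cos 149.3°, sin 149.3°) = (12.05, 37.20). HW ⟂ WV; with |WV| = 10.3 on the right of HW, V = W + 10.3·(0.5105, 0.8599) = (17.31, 46.06). Then |NV| = |V − N| = 49.20.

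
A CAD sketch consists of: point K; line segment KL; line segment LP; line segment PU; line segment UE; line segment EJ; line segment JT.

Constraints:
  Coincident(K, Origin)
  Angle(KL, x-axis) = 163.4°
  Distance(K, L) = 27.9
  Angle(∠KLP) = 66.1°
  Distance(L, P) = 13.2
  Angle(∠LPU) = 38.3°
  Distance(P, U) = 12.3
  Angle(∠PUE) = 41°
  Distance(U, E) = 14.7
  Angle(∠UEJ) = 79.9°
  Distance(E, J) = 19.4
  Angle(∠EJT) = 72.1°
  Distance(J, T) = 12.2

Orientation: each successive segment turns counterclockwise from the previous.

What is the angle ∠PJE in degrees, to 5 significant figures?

20.453°

K is at the origin; KL runs at 163.4° with length 27.9, so L = (-26.737, 7.9707). ∠KLP = 66.1° gives LP at -82.700° from the x-axis; with |LP| = 13.2, P = (-25.060, -5.1223). ∠LPU = 38.3° gives PU at 59.000° from the x-axis; with |PU| = 12.3, U = (-18.725, 5.4209). ∠PUE = 41.0° gives UE at -162.00° from the x-axis; with |UE| = 14.7, E = (-32.706, 0.87831). ∠UEJ = 79.9° gives EJ at -61.900° from the x-axis; with |EJ| = 19.4, J = (-23.568, -16.235). Then cos ∠PJE = JP·JE / (|JP||JE|), giving 20.453°.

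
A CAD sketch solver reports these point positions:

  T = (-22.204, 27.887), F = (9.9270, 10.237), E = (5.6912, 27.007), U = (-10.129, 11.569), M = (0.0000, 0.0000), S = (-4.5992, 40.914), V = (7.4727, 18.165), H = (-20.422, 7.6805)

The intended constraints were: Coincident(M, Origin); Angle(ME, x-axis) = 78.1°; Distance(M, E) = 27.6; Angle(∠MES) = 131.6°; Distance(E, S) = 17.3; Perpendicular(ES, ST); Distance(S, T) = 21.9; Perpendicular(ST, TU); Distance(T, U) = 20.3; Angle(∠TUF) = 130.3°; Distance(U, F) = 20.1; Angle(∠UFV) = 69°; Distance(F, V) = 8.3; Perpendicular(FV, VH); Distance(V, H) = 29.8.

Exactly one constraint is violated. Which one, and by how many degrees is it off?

Perpendicular(FV, VH) — off by 3.40°.

M = (0.00, 0.00) ✓; ME at 78.10° ✓; |ME| = 27.60 ✓; ∠MES = 131.6° ✓; |ES| = 17.30 ✓; ∠(ES, ST) = 90.00° ✓; |ST| = 21.90 ✓; ∠(ST, TU) = 90.00° ✓; |TU| = 20.30 ✓; ∠TUF = 130.3° ✓; |UF| = 20.10 ✓; ∠UFV = 69.00° ✓; |FV| = 8.299 ✓; ∠(FV, VH) = 93.40° ✗; |VH| = 29.80 ✓.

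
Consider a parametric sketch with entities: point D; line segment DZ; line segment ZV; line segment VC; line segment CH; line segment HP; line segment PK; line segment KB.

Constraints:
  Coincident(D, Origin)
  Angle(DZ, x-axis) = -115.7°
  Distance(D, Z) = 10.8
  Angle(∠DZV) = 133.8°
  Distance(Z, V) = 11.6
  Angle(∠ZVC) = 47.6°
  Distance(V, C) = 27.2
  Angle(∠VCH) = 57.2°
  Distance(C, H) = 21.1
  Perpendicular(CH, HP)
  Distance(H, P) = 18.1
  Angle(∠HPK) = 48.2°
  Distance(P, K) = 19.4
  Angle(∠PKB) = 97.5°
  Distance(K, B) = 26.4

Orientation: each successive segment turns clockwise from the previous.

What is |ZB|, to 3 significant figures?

28.5

D is at the origin; DZ runs at -115.7° with length 10.8, so Z = (-4.68, -9.73). ∠DZV = 133.8° gives ZV at -162° from the x-axis; with |ZV| = 11.6, V = (-15.7, -13.3). ∠ZVC = 47.6° gives VC at 65.7° from the x-axis; with |VC| = 27.2, C = (-4.52, 11.5). ∠VCH = 57.2° gives CH at -57.1° from the x-axis; with |CH| = 21.1, H = (6.94, -6.26). CH ⟂ HP, so HP runs at -147°; with |HP| = 18.1, P = (-8.25, -16.1). ∠HPK = 48.2° gives PK at 81.1° from the x-axis; with |PK| = 19.4, K = (-5.25, 3.07). ∠PKB = 97.5° gives KB at -1.40° from the x-axis; with |KB| = 26.4, B = (21.1, 2.43). Then |ZB| = |B − Z| = 28.5.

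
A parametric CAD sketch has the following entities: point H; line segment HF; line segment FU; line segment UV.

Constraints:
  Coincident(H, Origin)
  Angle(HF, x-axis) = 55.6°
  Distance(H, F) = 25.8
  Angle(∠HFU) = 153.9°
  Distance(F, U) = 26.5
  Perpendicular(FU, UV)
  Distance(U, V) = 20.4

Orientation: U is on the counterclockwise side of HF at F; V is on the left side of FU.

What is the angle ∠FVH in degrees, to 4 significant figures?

27.26°

∠HFU = 153.9°, so FU runs at 55.6° + (180° − 153.9°) = 81.70° from the x-axis; with |FU| = 26.5, U = F + 26.5·(cos 81.70°, sin 81.70°) = (18.40, 47.51). FU ⟂ UV; with |UV| = 20.4 on the left of FU, V = U + 20.4·(-0.9895, 0.1444) = (-1.785, 50.46). Then cos ∠FVH = VF·VH / (|VF||VH|), giving 27.26°.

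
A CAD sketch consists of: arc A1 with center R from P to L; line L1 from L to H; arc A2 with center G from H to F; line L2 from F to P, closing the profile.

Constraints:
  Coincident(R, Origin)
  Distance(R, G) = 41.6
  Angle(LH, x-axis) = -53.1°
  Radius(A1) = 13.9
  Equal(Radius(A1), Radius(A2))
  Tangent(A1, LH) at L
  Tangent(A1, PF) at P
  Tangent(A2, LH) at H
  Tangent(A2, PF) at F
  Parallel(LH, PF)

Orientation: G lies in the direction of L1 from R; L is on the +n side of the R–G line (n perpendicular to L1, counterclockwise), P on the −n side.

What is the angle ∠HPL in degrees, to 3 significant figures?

56.2°

The slot axis is L1's direction at -53.1°, so u = (cos -53.1°, sin -53.1°) = (0.600, -0.800) and n = (−sin -53.1°, cos -53.1°) = (0.800, 0.600). R is at the origin and G lies 41.6 along u from R, so G = 41.6·u = (25.0, -33.3). Tangency of A1 to both parallel lines with radius 13.9 puts L and P at R ± 13.9·n: L = (11.1, 8.35), P = (-11.1, -8.35). Equal radii place H and F the same way about G: H = G + 13.9·n = (36.1, -24.9), F = G − 13.9·n = (13.9, -41.6). Then cos ∠HPL = PH·PL / (|PH||PL|), giving 56.2°.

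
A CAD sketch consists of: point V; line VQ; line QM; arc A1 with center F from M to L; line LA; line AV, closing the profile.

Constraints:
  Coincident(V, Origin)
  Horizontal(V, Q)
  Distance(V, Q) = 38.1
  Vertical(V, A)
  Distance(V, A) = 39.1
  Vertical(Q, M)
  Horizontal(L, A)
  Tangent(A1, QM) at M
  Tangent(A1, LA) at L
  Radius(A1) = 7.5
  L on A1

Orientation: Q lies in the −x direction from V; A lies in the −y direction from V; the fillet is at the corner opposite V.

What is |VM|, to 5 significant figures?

49.499

V is at the origin; V and Q share the same y with |VQ| = 38.1 and Q on the −x side, so Q = (-38.100, 0.0000). VA is vertical with |VA| = 39.1 and A on the −y side, so A = (0.0000, -39.100). The virtual corner opposite V is at (-38.100, -39.100). Tangency of A1 to QM means the radius FM is perpendicular to QM and the tangent condition forces FL to be normal to LA, with radius 7.5, so the center F sits 7.5 in from both sides at F = (-30.600, -31.600). That places the tangent points at M = (-38.100, -31.600) on QM and L = (-30.600, -39.100) on LA. Then |VM| = |M − V| = 49.499.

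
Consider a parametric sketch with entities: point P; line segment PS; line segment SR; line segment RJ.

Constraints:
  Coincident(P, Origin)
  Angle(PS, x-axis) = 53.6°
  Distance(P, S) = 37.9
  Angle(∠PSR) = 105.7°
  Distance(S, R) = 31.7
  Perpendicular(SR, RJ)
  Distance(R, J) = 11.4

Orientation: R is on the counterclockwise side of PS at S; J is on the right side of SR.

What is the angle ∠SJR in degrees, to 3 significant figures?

70.2°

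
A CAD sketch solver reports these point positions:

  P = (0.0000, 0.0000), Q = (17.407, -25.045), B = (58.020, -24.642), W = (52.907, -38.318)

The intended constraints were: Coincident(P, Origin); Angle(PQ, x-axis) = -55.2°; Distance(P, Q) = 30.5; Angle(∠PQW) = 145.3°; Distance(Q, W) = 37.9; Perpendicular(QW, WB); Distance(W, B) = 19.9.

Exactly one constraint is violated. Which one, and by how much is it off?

Distance(W, B) = 19.9 — off by 5.30.

P = (0.00, 0.00) ✓; PQ at -55.20° ✓; |PQ| = 30.50 ✓; ∠PQW = 145.3° ✓; |QW| = 37.90 ✓; ∠(QW, WB) = 90.00° ✓; |WB| = 14.60 ✗.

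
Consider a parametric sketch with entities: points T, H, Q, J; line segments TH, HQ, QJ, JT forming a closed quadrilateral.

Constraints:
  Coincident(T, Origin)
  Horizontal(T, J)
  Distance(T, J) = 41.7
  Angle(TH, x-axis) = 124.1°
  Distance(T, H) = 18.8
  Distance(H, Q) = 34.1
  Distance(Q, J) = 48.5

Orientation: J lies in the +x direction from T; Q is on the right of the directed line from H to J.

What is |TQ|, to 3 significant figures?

18.1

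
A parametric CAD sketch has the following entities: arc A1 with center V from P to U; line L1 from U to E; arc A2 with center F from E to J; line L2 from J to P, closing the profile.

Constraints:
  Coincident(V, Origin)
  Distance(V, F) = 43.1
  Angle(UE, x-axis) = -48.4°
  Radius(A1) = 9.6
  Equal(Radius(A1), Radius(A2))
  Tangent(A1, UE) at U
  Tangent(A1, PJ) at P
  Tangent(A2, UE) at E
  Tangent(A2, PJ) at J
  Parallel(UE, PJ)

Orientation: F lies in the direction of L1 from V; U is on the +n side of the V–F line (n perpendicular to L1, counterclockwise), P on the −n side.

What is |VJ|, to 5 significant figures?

44.156

The slot axis is L1's direction at -48.4°, so u = (cos -48.4°, sin -48.4°) = (0.66393, -0.74780) and n = (−sin -48.4°, cos -48.4°) = (0.74780, 0.66393). V is at the origin and F lies 43.1 along u from V, so F = 43.1·u = (28.615, -32.230). Tangency of A1 to both parallel lines with radius 9.6 puts U and P at V ± 9.6·n: U = (7.1789, 6.3737), P = (-7.1789, -6.3737). Equal radii place E and J the same way about F: E = F + 9.6·n = (35.794, -25.856), J = F − 9.6·n = (21.436, -38.604). Then |VJ| = |J − V| = 44.156.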